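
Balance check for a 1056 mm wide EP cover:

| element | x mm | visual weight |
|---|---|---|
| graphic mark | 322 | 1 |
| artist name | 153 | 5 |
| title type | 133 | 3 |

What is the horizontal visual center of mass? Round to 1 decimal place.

Σw = 1 + 5 + 3 = 9.
Σw·x = 1·322 + 5·153 + 3·133 = 1486, so x̄ = 1486/9 ≈ 165.11.

x ≈ 165.1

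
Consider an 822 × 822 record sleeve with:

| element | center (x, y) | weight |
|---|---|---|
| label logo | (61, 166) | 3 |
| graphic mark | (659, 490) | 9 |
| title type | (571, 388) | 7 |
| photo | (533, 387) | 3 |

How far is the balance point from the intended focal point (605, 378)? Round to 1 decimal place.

Total weight = 3 + 9 + 7 + 3 = 22.
x-moment: 3·61 + 9·659 + 7·571 + 3·533 = 11710; centroid 11710/22 ≈ 532.27.
y-moment: 3·166 + 9·490 + 7·388 + 3·387 = 8785; centroid 8785/22 ≈ 399.32.
Offset from (605, 378): Δx ≈ -72.73, Δy ≈ 21.32; distance = √(Δx² + Δy²) ≈ 75.79.

≈ 75.8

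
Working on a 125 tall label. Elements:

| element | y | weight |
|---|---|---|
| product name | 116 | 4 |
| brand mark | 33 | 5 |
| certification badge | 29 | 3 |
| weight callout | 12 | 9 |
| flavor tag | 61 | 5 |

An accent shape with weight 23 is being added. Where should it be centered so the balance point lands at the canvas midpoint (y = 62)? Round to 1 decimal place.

After adding the accent shape, total weight = 4 + 5 + 3 + 9 + 5 + 23 = 49.
y: need Σw·y = 49·62 = 3038. Existing = 4·116 + 5·33 + 3·29 + 9·12 + 5·61 = 1129. Remainder 1909 / 23 ≈ 83.00.

y ≈ 83.0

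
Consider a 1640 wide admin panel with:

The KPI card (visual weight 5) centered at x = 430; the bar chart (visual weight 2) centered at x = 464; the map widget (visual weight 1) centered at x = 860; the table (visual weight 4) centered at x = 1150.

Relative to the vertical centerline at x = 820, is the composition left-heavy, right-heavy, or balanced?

left-heavy

Weights sum to 5 + 2 + 1 + 4 = 12.
x: (5·430 + 2·464 + 1·860 + 4·1150) / 12 = 8538 / 12 ≈ 711.50
711.5 lies left of the midline 820, so the layout is left-heavy.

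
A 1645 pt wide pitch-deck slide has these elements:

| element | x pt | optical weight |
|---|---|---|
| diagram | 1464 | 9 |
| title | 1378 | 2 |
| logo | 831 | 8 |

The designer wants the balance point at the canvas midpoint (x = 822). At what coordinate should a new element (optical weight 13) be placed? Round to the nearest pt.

x ≈ 286

With the new element, Σw becomes 9 + 2 + 8 + 13 = 32.
Along x: (22580 + 13·x) / 32 = 822 (existing moment 9·1464 + 2·1378 + 8·831 = 22580) ⇒ x = (26304 − 22580) / 13 ≈ 286.46.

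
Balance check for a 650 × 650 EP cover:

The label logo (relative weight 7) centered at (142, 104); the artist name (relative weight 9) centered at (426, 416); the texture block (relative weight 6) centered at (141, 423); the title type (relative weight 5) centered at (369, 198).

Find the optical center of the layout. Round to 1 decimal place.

(278.5, 296.3)

Σw = 7 + 9 + 6 + 5 = 27.
Σw·x = 7·142 + 9·426 + 6·141 + 5·369 = 7519, so x̄ = 7519/27 ≈ 278.48.
Σw·y = 7·104 + 9·416 + 6·423 + 5·198 = 8000, so ȳ = 8000/27 ≈ 296.30.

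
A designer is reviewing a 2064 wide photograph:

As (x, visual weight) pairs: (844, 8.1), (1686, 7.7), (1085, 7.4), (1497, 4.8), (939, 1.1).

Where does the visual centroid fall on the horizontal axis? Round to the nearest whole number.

x ≈ 1239

Σw = 8.1 + 7.7 + 7.4 + 4.8 + 1.1 = 29.1.
Σw·x = 8.1·844 + 7.7·1686 + 7.4·1085 + 4.8·1497 + 1.1·939 = 36066.1, so x̄ = 36066.1/29.1 ≈ 1239.38.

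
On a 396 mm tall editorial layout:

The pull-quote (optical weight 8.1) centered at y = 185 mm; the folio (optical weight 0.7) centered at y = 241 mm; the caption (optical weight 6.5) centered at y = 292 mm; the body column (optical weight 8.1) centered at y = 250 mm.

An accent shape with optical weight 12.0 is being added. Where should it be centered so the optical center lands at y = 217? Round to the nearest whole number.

After adding the accent shape, total weight = 8.1 + 0.7 + 6.5 + 8.1 + 12.0 = 35.4.
y: target moment 35.4×217 = 7681.8; current 8.1·185 + 0.7·241 + 6.5·292 + 8.1·250 = 5590.2; the accent shape supplies 2091.6, so y = 2091.6/12.0 ≈ 174.30.

y ≈ 174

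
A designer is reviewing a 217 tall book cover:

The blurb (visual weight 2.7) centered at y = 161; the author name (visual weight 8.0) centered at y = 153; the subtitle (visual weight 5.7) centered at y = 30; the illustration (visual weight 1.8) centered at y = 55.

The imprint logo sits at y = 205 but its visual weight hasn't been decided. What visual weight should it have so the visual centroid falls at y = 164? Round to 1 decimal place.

w ≈ 25.8

Fixed elements: Σw = 2.7 + 8.0 + 5.7 + 1.8 = 18.2, Σw·y = 2.7·161 + 8.0·153 + 5.7·30 + 1.8·55 = 1928.7.
For the centroid to hit 164: (1928.7 + w·205) / (18.2 + w) = 164.
Rearranging, w·(205 − 164) = 164·18.2 − 1928.7 = 1056.1, so w ≈ 1056.1/41 = 25.76.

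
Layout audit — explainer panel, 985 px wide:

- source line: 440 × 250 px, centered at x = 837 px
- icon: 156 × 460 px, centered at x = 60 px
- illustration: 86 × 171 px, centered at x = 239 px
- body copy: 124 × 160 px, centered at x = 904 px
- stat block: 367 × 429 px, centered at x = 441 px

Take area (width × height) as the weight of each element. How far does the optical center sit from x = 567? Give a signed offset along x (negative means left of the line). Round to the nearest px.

≈ -66 px

Areas: source line 440·250 = 110000, icon 156·460 = 71760, illustration 86·171 = 14706, body copy 124·160 = 19840, stat block 367·429 = 157443. Total weight = 373749.
Σw·x = 110000·837 + 71760·60 + 14706·239 + 19840·904 + 157443·441 = 187258057, so x̄ = 187258057/373749 ≈ 501.03.
Against x = 567, that's 501.03 − 567 = -65.97.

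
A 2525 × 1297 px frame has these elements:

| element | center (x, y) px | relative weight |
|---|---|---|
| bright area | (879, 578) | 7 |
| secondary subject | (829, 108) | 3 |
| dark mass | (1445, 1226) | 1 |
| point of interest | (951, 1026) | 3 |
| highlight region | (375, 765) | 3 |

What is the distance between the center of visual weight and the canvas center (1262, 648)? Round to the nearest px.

≈ 435 px

Weights sum to 7 + 3 + 1 + 3 + 3 = 17.
x: (7·879 + 3·829 + 1·1445 + 3·951 + 3·375) / 17 = 14063 / 17 ≈ 827.24
y: (7·578 + 3·108 + 1·1226 + 3·1026 + 3·765) / 17 = 10969 / 17 ≈ 645.24
From (1262, 648): dx = -434.76, dy = -2.76, so the distance is √(dx²+dy²) ≈ 434.77.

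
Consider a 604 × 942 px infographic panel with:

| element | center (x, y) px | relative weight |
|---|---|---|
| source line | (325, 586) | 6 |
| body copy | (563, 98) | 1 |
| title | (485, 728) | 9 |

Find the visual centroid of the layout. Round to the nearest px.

Σw = 6 + 1 + 9 = 16.
x-moment: 6·325 + 1·563 + 9·485 = 6878; centroid 6878/16 ≈ 429.88.
y-moment: 6·586 + 1·98 + 9·728 = 10166; centroid 10166/16 ≈ 635.38.

(430, 635)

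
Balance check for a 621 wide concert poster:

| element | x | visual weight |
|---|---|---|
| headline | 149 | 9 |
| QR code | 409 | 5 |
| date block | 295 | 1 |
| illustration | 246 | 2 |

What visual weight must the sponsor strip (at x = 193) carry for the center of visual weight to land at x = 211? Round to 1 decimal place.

Fixed elements: Σw = 9 + 5 + 1 + 2 = 17, Σw·x = 9·149 + 5·409 + 1·295 + 2·246 = 4173.
For the centroid to hit 211: (4173 + w·193) / (17 + w) = 211.
Solving: w = (211·17 − 4173) / (193 − 211) = -586 / -18 ≈ 32.56.

w ≈ 32.6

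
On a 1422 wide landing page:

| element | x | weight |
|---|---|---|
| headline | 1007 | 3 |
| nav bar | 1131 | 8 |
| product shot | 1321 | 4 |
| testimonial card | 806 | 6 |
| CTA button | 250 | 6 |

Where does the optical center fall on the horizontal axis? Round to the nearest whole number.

x ≈ 877

Total weight = 3 + 8 + 4 + 6 + 6 = 27.
x-moment: 3·1007 + 8·1131 + 4·1321 + 6·806 + 6·250 = 23689; centroid 23689/27 ≈ 877.37.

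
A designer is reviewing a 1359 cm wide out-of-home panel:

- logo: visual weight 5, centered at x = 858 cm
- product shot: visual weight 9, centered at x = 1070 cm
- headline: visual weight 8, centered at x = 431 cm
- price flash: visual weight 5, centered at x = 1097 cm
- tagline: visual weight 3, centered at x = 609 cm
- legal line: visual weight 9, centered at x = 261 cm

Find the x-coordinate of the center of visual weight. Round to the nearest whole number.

Total weight = 5 + 9 + 8 + 5 + 3 + 9 = 39.
x: (5·858 + 9·1070 + 8·431 + 5·1097 + 3·609 + 9·261) / 39 = 27029 / 39 ≈ 693.05

x ≈ 693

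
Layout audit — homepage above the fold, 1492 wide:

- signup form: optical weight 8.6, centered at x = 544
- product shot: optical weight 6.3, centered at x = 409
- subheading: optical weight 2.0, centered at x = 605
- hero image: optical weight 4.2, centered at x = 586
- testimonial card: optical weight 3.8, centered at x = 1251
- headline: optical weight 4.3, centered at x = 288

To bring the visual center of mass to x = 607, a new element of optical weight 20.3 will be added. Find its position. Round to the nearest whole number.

x ≈ 647

With the new element, Σw becomes 8.6 + 6.3 + 2.0 + 4.2 + 3.8 + 4.3 + 20.3 = 49.5.
Along x: (16918.5 + 20.3·x) / 49.5 = 607 (existing moment 8.6·544 + 6.3·409 + 2.0·605 + 4.2·586 + 3.8·1251 + 4.3·288 = 16918.5) ⇒ x = (30046.5 − 16918.5) / 20.3 ≈ 646.70.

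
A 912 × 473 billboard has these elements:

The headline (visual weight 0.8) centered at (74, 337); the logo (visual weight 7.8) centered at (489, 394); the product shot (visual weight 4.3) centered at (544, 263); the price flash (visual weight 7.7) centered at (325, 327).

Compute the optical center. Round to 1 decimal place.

(423.1, 339.4)

Σw = 0.8 + 7.8 + 4.3 + 7.7 = 20.6.
Σw·x = 0.8·74 + 7.8·489 + 4.3·544 + 7.7·325 = 8715.1, so x̄ = 8715.1/20.6 ≈ 423.06.
Σw·y = 0.8·337 + 7.8·394 + 4.3·263 + 7.7·327 = 6991.6, so ȳ = 6991.6/20.6 ≈ 339.40.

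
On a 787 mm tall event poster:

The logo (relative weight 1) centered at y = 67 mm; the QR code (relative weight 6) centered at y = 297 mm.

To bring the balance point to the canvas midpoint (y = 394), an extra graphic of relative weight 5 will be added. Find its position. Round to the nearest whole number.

y ≈ 576

New total weight: (1 + 6) + 5 = 12.
Along y: (1849 + 5·y) / 12 = 394 (existing moment 1·67 + 6·297 = 1849) ⇒ y = (4728 − 1849) / 5 ≈ 575.80.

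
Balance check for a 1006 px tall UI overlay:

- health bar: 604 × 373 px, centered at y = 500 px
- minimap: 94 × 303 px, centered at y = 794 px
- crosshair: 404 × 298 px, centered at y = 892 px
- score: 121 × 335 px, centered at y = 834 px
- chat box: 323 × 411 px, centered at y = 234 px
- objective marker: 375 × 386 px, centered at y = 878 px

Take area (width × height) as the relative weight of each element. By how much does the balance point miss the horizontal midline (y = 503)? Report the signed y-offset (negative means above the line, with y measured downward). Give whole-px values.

Areas: health bar 604·373 = 225292, minimap 94·303 = 28482, crosshair 404·298 = 120392, score 121·335 = 40535, chat box 323·411 = 132753, objective marker 375·386 = 144750. Total weight = 692204.
y: (225292·500 + 28482·794 + 120392·892 + 40535·834 + 132753·234 + 144750·878) / 692204 = 434611264 / 692204 ≈ 627.87
Against y = 503, that's 627.87 − 503 = 124.87.

≈ 125 px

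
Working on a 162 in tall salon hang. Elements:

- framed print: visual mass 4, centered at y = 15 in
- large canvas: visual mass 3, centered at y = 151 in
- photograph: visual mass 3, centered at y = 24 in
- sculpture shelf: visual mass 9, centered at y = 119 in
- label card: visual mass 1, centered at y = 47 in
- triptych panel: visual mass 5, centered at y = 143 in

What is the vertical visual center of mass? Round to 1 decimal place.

Total weight = 4 + 3 + 3 + 9 + 1 + 5 = 25.
Σw·y = 4·15 + 3·151 + 3·24 + 9·119 + 1·47 + 5·143 = 2418, so ȳ = 2418/25 ≈ 96.72.

y ≈ 96.7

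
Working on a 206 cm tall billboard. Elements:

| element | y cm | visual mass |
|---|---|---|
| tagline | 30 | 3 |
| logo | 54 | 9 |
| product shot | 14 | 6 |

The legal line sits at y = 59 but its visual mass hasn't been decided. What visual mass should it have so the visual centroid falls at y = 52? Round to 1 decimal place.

Known weights sum to 3 + 9 + 6 = 18; their moment is 3·30 + 9·54 + 6·14 = 660.
Balance at y = 52 requires (660 + w·59) / (18 + w) = 52.
So w = (52·18 − 660)/(59 − 52) = 276/7 ≈ 39.43.

w ≈ 39.4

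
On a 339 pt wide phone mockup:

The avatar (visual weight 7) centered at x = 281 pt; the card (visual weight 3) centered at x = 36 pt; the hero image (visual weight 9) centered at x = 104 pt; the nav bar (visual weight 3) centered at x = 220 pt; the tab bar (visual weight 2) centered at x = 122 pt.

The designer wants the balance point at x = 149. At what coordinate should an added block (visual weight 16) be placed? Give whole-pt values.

With the added block, Σw becomes 7 + 3 + 9 + 3 + 2 + 16 = 40.
x: target moment 40×149 = 5960; current 7·281 + 3·36 + 9·104 + 3·220 + 2·122 = 3915; the added block supplies 2045, so x = 2045/16 ≈ 127.81.

x ≈ 128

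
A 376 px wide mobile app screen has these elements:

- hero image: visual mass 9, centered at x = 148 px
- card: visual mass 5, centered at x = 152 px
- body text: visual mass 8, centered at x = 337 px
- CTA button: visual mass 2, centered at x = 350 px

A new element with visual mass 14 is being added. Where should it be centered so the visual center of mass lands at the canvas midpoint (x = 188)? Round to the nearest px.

After adding the new element, total weight = 9 + 5 + 8 + 2 + 14 = 38.
Along x: (5488 + 14·x) / 38 = 188 (existing moment 9·148 + 5·152 + 8·337 + 2·350 = 5488) ⇒ x = (7144 − 5488) / 14 ≈ 118.29.

x ≈ 118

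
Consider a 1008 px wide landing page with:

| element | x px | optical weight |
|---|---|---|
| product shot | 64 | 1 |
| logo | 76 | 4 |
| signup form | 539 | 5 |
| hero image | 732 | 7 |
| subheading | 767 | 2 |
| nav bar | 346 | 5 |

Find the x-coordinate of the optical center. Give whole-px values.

x ≈ 477

Weights sum to 1 + 4 + 5 + 7 + 2 + 5 = 24.
Σw·x = 11451; x̄ = 11451/24 ≈ 477.12.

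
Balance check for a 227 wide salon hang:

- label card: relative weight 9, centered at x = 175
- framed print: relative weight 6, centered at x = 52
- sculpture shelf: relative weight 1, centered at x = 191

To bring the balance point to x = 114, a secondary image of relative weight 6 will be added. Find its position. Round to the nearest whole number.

x ≈ 72

After adding the secondary image, total weight = 9 + 6 + 1 + 6 = 22.
Along x: (2078 + 6·x) / 22 = 114 (existing moment 9·175 + 6·52 + 1·191 = 2078) ⇒ x = (2508 − 2078) / 6 ≈ 71.67.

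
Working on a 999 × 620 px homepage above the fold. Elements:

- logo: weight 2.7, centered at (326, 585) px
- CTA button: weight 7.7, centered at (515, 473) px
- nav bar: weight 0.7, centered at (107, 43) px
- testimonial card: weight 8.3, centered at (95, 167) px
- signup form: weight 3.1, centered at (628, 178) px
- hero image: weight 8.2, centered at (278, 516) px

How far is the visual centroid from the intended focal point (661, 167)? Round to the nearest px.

≈ 395 px

Σw = 2.7 + 7.7 + 0.7 + 8.3 + 3.1 + 8.2 = 30.7.
x: moment 9935.5 / weight 30.7 ≈ 323.63
y: moment 11420.8 / weight 30.7 ≈ 372.01
Relative to (661, 167): Δ = (-337.37, 205.01); |Δ| = √(-337.37² + 205.01²) ≈ 394.78.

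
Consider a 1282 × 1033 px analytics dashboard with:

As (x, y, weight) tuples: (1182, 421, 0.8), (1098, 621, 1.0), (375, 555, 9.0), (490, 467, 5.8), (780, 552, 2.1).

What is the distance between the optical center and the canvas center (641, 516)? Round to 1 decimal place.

≈ 112.0 px

Total weight = 0.8 + 1.0 + 9.0 + 5.8 + 2.1 = 18.7.
Σw·x = 0.8·1182 + 1.0·1098 + 9.0·375 + 5.8·490 + 2.1·780 = 9898.6, so x̄ = 9898.6/18.7 ≈ 529.34.
Σw·y = 0.8·421 + 1.0·621 + 9.0·555 + 5.8·467 + 2.1·552 = 9820.6, so ȳ = 9820.6/18.7 ≈ 525.17.
Relative to (641, 516): Δ = (-111.66, 9.17); |Δ| = √(-111.66² + 9.17²) ≈ 112.04.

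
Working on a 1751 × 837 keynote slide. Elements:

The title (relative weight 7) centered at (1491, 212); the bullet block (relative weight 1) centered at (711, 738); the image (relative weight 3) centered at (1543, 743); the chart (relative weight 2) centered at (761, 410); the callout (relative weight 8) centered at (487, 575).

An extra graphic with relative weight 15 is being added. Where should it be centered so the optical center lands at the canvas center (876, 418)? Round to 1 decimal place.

(689.4, 345.1)

New total weight: (7 + 1 + 3 + 2 + 8) + 15 = 36.
x: need Σw·x = 36·876 = 31536. Existing = 7·1491 + 1·711 + 3·1543 + 2·761 + 8·487 = 21195. Remainder 10341 / 15 ≈ 689.40.
y: need Σw·y = 36·418 = 15048. Existing = 7·212 + 1·738 + 3·743 + 2·410 + 8·575 = 9871. Remainder 5177 / 15 ≈ 345.13.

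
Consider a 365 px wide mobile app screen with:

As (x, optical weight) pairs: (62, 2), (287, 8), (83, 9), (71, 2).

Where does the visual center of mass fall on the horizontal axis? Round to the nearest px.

x ≈ 158

Σw = 2 + 8 + 9 + 2 = 21.
x: (2·62 + 8·287 + 9·83 + 2·71) / 21 = 3309 / 21 ≈ 157.57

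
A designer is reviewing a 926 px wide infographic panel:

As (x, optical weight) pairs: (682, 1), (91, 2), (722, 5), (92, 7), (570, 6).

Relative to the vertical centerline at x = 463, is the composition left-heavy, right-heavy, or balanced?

Σw = 1 + 2 + 5 + 7 + 6 = 21.
x-moment: 1·682 + 2·91 + 5·722 + 7·92 + 6·570 = 8538; centroid 8538/21 ≈ 406.57.
Since 406.6 is left of 463, the composition reads left-heavy.

left-heavy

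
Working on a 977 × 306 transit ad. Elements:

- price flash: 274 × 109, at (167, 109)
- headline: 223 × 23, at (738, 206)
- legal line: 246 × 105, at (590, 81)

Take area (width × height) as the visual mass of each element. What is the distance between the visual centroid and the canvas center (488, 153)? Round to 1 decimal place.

Areas → weights: price flash 274·109 = 29866, headline 223·23 = 5129, legal line 246·105 = 25830; Σw = 60825.
x-moment: 29866·167 + 5129·738 + 25830·590 = 24012524; centroid 24012524/60825 ≈ 394.78.
y-moment: 29866·109 + 5129·206 + 25830·81 = 6404198; centroid 6404198/60825 ≈ 105.29.
Relative to (488, 153): Δ = (-93.22, -47.71); |Δ| = √(-93.22² + -47.71²) ≈ 104.72.

≈ 104.7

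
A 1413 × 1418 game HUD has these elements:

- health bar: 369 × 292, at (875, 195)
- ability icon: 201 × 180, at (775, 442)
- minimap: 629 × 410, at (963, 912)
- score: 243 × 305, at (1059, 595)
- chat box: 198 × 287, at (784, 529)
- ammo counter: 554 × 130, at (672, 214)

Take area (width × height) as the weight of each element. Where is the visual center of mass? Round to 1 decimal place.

Areas → weights: health bar 369·292 = 107748, ability icon 201·180 = 36180, minimap 629·410 = 257890, score 243·305 = 74115, chat box 198·287 = 56826, ammo counter 554·130 = 72020; Σw = 604779.
x: (107748·875 + 36180·775 + 257890·963 + 74115·1059 + 56826·784 + 72020·672) / 604779 = 542103879 / 604779 ≈ 896.37
y: (107748·195 + 36180·442 + 257890·912 + 74115·595 + 56826·529 + 72020·214) / 604779 = 361769759 / 604779 ≈ 598.19

(896.4, 598.2)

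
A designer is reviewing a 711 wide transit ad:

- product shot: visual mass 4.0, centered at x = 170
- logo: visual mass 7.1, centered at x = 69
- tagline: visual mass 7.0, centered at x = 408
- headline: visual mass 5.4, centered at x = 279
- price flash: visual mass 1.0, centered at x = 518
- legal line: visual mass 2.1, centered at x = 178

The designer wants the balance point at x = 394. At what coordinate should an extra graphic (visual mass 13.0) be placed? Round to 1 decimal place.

New total weight: (4.0 + 7.1 + 7.0 + 5.4 + 1.0 + 2.1) + 13.0 = 39.6.
x: target moment 39.6×394 = 15602.4; current 4.0·170 + 7.1·69 + 7.0·408 + 5.4·279 + 1.0·518 + 2.1·178 = 6424.3; the extra graphic supplies 9178.1, so x = 9178.1/13.0 ≈ 706.01.

x ≈ 706.0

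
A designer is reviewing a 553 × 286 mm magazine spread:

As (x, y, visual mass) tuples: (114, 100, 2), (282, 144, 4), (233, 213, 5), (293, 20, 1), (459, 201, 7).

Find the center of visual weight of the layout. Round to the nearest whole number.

(317, 172)

Weights sum to 2 + 4 + 5 + 1 + 7 = 19.
x: (2·114 + 4·282 + 5·233 + 1·293 + 7·459) / 19 = 6027 / 19 ≈ 317.21
y: (2·100 + 4·144 + 5·213 + 1·20 + 7·201) / 19 = 3268 / 19 ≈ 172.00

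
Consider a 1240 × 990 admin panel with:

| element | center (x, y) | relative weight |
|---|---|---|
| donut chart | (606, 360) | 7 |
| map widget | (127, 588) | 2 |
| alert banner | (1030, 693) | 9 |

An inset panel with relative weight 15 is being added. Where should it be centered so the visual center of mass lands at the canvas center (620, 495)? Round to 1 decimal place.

(446.3, 426.8)

With the inset panel, Σw becomes 7 + 2 + 9 + 15 = 33.
x: target moment 33×620 = 20460; current 7·606 + 2·127 + 9·1030 = 13766; the inset panel supplies 6694, so x = 6694/15 ≈ 446.27.
y: target moment 33×495 = 16335; current 7·360 + 2·588 + 9·693 = 9933; the inset panel supplies 6402, so y = 6402/15 ≈ 426.80.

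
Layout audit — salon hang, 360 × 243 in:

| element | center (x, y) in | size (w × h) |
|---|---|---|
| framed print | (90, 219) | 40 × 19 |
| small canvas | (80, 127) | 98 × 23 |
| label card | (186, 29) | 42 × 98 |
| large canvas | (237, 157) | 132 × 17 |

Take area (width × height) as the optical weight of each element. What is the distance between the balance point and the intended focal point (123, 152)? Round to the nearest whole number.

≈ 68 in

Areas: framed print 40·19 = 760, small canvas 98·23 = 2254, label card 42·98 = 4116, large canvas 132·17 = 2244. Total weight = 9374.
x-moment: 760·90 + 2254·80 + 4116·186 + 2244·237 = 1546124; centroid 1546124/9374 ≈ 164.94.
y-moment: 760·219 + 2254·127 + 4116·29 + 2244·157 = 924370; centroid 924370/9374 ≈ 98.61.
Offset from (123, 152): Δx ≈ 41.94, Δy ≈ -53.39; distance = √(Δx² + Δy²) ≈ 67.89.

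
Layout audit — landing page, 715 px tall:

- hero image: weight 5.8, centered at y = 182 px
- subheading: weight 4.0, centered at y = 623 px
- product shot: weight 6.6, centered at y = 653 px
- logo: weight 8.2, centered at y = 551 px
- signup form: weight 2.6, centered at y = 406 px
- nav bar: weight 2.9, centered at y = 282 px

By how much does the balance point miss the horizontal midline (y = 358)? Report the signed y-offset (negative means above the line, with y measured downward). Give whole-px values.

Weights sum to 5.8 + 4.0 + 6.6 + 8.2 + 2.6 + 2.9 = 30.1.
y: moment 14249.0 / weight 30.1 ≈ 473.39
Offset from y = 358: 473.39 − 358 ≈ 115.39.

≈ 115 px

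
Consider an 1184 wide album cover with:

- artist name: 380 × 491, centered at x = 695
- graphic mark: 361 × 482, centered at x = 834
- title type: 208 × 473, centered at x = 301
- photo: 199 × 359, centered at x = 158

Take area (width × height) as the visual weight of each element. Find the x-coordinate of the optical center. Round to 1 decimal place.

x ≈ 595.2

Areas → weights: artist name 380·491 = 186580, graphic mark 361·482 = 174002, title type 208·473 = 98384, photo 199·359 = 71441; Σw = 530407.
x: (186580·695 + 174002·834 + 98384·301 + 71441·158) / 530407 = 315692030 / 530407 ≈ 595.19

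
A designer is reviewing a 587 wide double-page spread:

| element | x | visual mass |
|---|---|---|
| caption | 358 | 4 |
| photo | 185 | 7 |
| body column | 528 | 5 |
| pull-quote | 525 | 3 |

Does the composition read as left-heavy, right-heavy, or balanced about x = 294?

Σw = 4 + 7 + 5 + 3 = 19.
x: (4·358 + 7·185 + 5·528 + 3·525) / 19 = 6942 / 19 ≈ 365.37
365.4 vs midline 294 → right-heavy.

right-heavy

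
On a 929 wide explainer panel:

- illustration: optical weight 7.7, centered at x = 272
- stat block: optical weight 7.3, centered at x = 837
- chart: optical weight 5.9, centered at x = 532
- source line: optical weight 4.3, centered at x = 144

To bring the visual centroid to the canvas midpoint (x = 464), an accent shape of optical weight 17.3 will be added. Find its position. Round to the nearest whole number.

x ≈ 448

With the accent shape, Σw becomes 7.7 + 7.3 + 5.9 + 4.3 + 17.3 = 42.5.
x: target moment 42.5×464 = 19720.0; current 7.7·272 + 7.3·837 + 5.9·532 + 4.3·144 = 11962.5; the accent shape supplies 7757.5, so x = 7757.5/17.3 ≈ 448.41.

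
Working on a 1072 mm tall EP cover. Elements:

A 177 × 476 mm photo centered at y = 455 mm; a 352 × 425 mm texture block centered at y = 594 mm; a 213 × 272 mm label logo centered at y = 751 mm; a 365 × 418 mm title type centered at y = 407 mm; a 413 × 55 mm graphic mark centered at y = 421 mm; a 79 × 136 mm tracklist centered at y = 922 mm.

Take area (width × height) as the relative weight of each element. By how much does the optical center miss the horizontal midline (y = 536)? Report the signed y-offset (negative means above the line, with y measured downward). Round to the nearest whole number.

≈ -8 mm

Areas → weights: photo 177·476 = 84252, texture block 352·425 = 149600, label logo 213·272 = 57936, title type 365·418 = 152570, graphic mark 413·55 = 22715, tracklist 79·136 = 10744; Σw = 477817.
y-moment: 84252·455 + 149600·594 + 57936·751 + 152570·407 + 22715·421 + 10744·922 = 252271969; centroid 252271969/477817 ≈ 527.97.
Against y = 536, that's 527.97 − 536 = -8.03.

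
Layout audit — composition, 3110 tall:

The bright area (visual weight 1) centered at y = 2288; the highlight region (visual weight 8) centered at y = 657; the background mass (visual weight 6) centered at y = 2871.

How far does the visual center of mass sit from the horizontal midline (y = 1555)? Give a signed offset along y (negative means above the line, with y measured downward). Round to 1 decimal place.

Σw = 1 + 8 + 6 = 15.
y-moment: 1·2288 + 8·657 + 6·2871 = 24770; centroid 24770/15 ≈ 1651.33.
Against y = 1555, that's 1651.33 − 1555 = 96.33.

≈ 96.3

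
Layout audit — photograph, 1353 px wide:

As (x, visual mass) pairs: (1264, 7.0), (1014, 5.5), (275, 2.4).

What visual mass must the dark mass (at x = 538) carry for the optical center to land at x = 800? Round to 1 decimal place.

Fixed elements: Σw = 7.0 + 5.5 + 2.4 = 14.9, Σw·x = 7.0·1264 + 5.5·1014 + 2.4·275 = 15085.0.
Balance at x = 800 requires (15085.0 + w·538) / (14.9 + w) = 800.
So w = (800·14.9 − 15085.0)/(538 − 800) = -3165.0/-262 ≈ 12.08.

w ≈ 12.1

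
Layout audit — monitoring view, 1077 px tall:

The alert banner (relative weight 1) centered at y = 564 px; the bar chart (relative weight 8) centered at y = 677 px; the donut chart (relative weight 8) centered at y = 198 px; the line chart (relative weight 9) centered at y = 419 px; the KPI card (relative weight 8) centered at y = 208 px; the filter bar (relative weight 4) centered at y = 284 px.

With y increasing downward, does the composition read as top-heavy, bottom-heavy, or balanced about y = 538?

top-heavy

Σw = 1 + 8 + 8 + 9 + 8 + 4 = 38.
Σw·y = 1·564 + 8·677 + 8·198 + 9·419 + 8·208 + 4·284 = 14135, so ȳ = 14135/38 ≈ 371.97.
372.0 lies above (smaller y than) the midline 538, so the layout is top-heavy.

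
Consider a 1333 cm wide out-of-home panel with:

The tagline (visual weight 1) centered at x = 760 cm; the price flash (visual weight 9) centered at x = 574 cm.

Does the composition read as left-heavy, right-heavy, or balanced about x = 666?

left-heavy

Weights sum to 1 + 9 = 10.
x-moment: 1·760 + 9·574 = 5926; centroid 5926/10 ≈ 592.60.
Since 592.6 is left of 666, the composition reads left-heavy.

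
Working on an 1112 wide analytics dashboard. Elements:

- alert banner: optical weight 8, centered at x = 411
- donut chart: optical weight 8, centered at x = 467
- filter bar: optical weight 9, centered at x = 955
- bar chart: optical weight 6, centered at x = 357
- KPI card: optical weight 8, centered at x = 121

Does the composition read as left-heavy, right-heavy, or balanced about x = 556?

left-heavy

Σw = 8 + 8 + 9 + 6 + 8 = 39.
x: (8·411 + 8·467 + 9·955 + 6·357 + 8·121) / 39 = 18729 / 39 ≈ 480.23
480.2 lies left of the midline 556, so the layout is left-heavy.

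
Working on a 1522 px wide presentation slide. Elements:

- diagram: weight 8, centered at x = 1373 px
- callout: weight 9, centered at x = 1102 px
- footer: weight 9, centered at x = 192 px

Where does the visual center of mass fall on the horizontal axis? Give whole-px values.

Σw = 8 + 9 + 9 = 26.
x: (8·1373 + 9·1102 + 9·192) / 26 = 22630 / 26 ≈ 870.38

x ≈ 870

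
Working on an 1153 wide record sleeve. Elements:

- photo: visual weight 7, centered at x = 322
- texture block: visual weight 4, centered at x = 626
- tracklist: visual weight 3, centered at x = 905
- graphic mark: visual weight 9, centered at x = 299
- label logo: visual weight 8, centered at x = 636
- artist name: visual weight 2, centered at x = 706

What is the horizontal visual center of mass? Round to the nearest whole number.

Total weight = 7 + 4 + 3 + 9 + 8 + 2 = 33.
Σw·x = 16664; x̄ = 16664/33 ≈ 504.97.

x ≈ 505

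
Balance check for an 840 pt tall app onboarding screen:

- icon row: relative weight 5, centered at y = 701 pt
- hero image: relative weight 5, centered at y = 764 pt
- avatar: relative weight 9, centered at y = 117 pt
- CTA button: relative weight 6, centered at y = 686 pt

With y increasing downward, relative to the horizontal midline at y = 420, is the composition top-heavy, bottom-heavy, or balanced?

bottom-heavy

Σw = 5 + 5 + 9 + 6 = 25.
y-moment: 5·701 + 5·764 + 9·117 + 6·686 = 12494; centroid 12494/25 ≈ 499.76.
Since 499.8 is below (larger y than) 420, the composition reads bottom-heavy.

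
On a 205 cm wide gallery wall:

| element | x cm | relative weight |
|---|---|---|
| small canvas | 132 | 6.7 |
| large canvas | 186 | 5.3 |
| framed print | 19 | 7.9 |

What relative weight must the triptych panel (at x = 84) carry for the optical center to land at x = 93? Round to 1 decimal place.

w ≈ 18.8

Known weights sum to 6.7 + 5.3 + 7.9 = 19.9; their moment is 6.7·132 + 5.3·186 + 7.9·19 = 2020.3.
Balance at x = 93 requires (2020.3 + w·84) / (19.9 + w) = 93.
So w = (93·19.9 − 2020.3)/(84 − 93) = -169.6/-9 ≈ 18.84.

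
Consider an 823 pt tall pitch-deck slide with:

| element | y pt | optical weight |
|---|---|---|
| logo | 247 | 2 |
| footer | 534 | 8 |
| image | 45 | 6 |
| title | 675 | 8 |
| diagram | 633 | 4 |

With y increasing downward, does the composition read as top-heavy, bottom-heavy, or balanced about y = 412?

bottom-heavy

Σw = 2 + 8 + 6 + 8 + 4 = 28.
Σw·y = 2·247 + 8·534 + 6·45 + 8·675 + 4·633 = 12968, so ȳ = 12968/28 ≈ 463.14.
463.1 vs midline 412 → bottom-heavy.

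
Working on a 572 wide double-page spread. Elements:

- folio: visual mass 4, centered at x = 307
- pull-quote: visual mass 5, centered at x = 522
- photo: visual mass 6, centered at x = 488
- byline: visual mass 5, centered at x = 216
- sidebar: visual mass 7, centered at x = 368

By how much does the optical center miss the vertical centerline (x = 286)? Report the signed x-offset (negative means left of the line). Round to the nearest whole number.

Weights sum to 4 + 5 + 6 + 5 + 7 = 27.
x: (4·307 + 5·522 + 6·488 + 5·216 + 7·368) / 27 = 10422 / 27 ≈ 386.00
Against x = 286, that's 386.00 − 286 = 100.00.

≈ 100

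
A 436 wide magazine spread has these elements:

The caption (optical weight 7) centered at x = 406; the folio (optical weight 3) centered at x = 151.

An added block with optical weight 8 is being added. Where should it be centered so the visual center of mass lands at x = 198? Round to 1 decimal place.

x ≈ 33.6

New total weight: (7 + 3) + 8 = 18.
Along x: (3295 + 8·x) / 18 = 198 (existing moment 7·406 + 3·151 = 3295) ⇒ x = (3564 − 3295) / 8 ≈ 33.62.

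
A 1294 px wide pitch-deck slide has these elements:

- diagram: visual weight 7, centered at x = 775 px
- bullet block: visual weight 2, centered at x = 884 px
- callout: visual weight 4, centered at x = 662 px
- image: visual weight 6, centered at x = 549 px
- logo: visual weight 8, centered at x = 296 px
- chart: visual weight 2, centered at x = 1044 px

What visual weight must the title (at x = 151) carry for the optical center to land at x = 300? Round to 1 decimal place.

Known weights sum to 7 + 2 + 4 + 6 + 8 + 2 = 29; their moment is 7·775 + 2·884 + 4·662 + 6·549 + 8·296 + 2·1044 = 17591.
For the centroid to hit 300: (17591 + w·151) / (29 + w) = 300.
So w = (300·29 − 17591)/(151 − 300) = -8891/-149 ≈ 59.67.

w ≈ 59.7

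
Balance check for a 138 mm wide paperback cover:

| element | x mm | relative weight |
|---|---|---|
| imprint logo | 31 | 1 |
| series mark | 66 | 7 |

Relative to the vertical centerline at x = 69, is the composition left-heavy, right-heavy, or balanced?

Total weight = 1 + 7 = 8.
x-moment: 1·31 + 7·66 = 493; centroid 493/8 ≈ 61.62.
61.6 lies left of the midline 69, so the layout is left-heavy.

left-heavy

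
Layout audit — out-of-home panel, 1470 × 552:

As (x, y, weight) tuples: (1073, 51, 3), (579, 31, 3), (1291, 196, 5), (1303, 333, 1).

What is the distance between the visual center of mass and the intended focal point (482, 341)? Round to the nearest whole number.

≈ 615

Total weight = 3 + 3 + 5 + 1 = 12.
Σw·x = 3·1073 + 3·579 + 5·1291 + 1·1303 = 12714, so x̄ = 12714/12 ≈ 1059.50.
Σw·y = 3·51 + 3·31 + 5·196 + 1·333 = 1559, so ȳ = 1559/12 ≈ 129.92.
Offset from (482, 341): Δx ≈ 577.50, Δy ≈ -211.08; distance = √(Δx² + Δy²) ≈ 614.87.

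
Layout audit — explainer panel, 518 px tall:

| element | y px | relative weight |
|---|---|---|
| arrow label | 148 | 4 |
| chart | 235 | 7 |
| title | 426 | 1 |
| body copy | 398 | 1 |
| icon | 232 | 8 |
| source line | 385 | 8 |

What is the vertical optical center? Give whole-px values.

y ≈ 276

Total weight = 4 + 7 + 1 + 1 + 8 + 8 = 29.
y: moment 7997 / weight 29 ≈ 275.76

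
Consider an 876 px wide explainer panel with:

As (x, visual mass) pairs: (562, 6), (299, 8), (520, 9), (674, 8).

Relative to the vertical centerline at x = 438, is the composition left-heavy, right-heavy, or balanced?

right-heavy

Weights sum to 6 + 8 + 9 + 8 = 31.
x-moment: 6·562 + 8·299 + 9·520 + 8·674 = 15836; centroid 15836/31 ≈ 510.84.
510.8 lies right of the midline 438, so the layout is right-heavy.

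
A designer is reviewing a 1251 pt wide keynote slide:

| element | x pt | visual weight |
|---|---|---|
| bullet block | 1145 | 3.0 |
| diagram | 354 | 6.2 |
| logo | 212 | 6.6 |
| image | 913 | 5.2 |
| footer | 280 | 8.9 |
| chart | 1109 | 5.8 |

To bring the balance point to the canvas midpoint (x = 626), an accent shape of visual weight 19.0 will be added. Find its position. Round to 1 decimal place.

x ≈ 712.7

New total weight: (3.0 + 6.2 + 6.6 + 5.2 + 8.9 + 5.8) + 19.0 = 54.7.
x: need Σw·x = 54.7·626 = 34242.2. Existing = 3.0·1145 + 6.2·354 + 6.6·212 + 5.2·913 + 8.9·280 + 5.8·1109 = 20700.8. Remainder 13541.4 / 19.0 ≈ 712.71.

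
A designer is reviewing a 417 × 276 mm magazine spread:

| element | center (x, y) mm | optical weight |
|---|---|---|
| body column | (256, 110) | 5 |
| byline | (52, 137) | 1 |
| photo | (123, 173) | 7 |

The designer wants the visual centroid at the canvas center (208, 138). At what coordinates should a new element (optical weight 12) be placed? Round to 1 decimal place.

After adding the new element, total weight = 5 + 1 + 7 + 12 = 25.
x: need Σw·x = 25·208 = 5200. Existing = 5·256 + 1·52 + 7·123 = 2193. Remainder 3007 / 12 ≈ 250.58.
y: need Σw·y = 25·138 = 3450. Existing = 5·110 + 1·137 + 7·173 = 1898. Remainder 1552 / 12 ≈ 129.33.

(250.6, 129.3)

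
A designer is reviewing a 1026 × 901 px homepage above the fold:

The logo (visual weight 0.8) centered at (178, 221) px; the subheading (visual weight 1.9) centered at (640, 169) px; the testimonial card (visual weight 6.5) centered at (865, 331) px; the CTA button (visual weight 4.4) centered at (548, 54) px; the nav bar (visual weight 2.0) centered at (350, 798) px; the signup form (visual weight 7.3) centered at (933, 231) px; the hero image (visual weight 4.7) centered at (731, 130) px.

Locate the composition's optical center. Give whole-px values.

(737, 246)

Σw = 0.8 + 1.9 + 6.5 + 4.4 + 2.0 + 7.3 + 4.7 = 27.6.
x: (0.8·178 + 1.9·640 + 6.5·865 + 4.4·548 + 2.0·350 + 7.3·933 + 4.7·731) / 27.6 = 20338.7 / 27.6 ≈ 736.91
y: (0.8·221 + 1.9·169 + 6.5·331 + 4.4·54 + 2.0·798 + 7.3·231 + 4.7·130) / 27.6 = 6780.3 / 27.6 ≈ 245.66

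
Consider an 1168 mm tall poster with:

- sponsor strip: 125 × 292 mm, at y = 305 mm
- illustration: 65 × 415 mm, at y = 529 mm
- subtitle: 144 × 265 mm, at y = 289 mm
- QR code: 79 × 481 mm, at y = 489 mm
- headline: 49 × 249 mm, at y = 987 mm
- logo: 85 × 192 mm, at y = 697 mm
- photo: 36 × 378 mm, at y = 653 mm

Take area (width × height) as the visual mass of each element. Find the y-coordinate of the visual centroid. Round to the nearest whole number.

y ≈ 480

Areas: sponsor strip 125·292 = 36500, illustration 65·415 = 26975, subtitle 144·265 = 38160, QR code 79·481 = 37999, headline 49·249 = 12201, logo 85·192 = 16320, photo 36·378 = 13608. Total weight = 181763.
y: moment 87315477 / weight 181763 ≈ 480.38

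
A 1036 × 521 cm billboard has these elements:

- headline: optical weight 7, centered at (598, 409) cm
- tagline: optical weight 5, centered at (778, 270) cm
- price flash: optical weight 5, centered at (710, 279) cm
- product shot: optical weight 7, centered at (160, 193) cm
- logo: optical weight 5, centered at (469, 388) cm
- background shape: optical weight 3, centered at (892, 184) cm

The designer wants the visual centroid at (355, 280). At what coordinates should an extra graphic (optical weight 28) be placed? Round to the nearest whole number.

After adding the extra graphic, total weight = 7 + 5 + 5 + 7 + 5 + 3 + 28 = 60.
Along x: (17767 + 28·x) / 60 = 355 (existing moment 7·598 + 5·778 + 5·710 + 7·160 + 5·469 + 3·892 = 17767) ⇒ x = (21300 − 17767) / 28 ≈ 126.18.
Along y: (9451 + 28·y) / 60 = 280 (existing moment 7·409 + 5·270 + 5·279 + 7·193 + 5·388 + 3·184 = 9451) ⇒ y = (16800 − 9451) / 28 ≈ 262.46.

(126, 262)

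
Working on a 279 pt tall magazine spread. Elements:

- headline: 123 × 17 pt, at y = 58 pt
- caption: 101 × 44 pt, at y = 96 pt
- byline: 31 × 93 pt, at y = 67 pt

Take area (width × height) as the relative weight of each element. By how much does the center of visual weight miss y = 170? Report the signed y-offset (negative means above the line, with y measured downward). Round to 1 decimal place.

Areas → weights: headline 123·17 = 2091, caption 101·44 = 4444, byline 31·93 = 2883; Σw = 9418.
Σw·y = 2091·58 + 4444·96 + 2883·67 = 741063, so ȳ = 741063/9418 ≈ 78.69.
Difference: 78.69 − 170 ≈ -91.31.

≈ -91.3 pt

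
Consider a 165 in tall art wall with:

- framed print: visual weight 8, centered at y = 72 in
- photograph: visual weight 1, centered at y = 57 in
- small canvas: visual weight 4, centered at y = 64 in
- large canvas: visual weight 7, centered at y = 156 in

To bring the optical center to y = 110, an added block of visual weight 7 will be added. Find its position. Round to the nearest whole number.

y ≈ 141

New total weight: (8 + 1 + 4 + 7) + 7 = 27.
Along y: (1981 + 7·y) / 27 = 110 (existing moment 8·72 + 1·57 + 4·64 + 7·156 = 1981) ⇒ y = (2970 − 1981) / 7 ≈ 141.29.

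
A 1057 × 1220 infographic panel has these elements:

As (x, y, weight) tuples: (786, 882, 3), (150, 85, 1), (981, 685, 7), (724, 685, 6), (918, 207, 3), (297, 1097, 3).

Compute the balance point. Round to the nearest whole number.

Weights sum to 3 + 1 + 7 + 6 + 3 + 3 = 23.
x: moment 17364 / weight 23 ≈ 754.96
Σw·y = 15548; ȳ = 15548/23 ≈ 676.00.

(755, 676)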